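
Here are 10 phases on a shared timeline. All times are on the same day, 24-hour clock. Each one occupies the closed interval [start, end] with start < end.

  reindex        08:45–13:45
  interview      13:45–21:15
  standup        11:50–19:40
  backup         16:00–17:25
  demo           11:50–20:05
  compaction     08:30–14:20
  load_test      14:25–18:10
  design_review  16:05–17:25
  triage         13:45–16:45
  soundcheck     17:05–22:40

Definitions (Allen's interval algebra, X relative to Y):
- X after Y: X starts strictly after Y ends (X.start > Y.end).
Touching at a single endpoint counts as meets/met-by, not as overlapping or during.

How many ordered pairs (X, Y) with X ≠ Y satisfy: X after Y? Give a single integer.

Checking all 90 ordered pairs for relation 'after'; matching pairs in alphabetical order:
(backup, compaction): backup after compaction ✓
(backup, reindex): backup after reindex ✓
(design_review, compaction): design_review after compaction ✓
(design_review, reindex): design_review after reindex ✓
(load_test, compaction): load_test after compaction ✓
(load_test, reindex): load_test after reindex ✓
(soundcheck, compaction): soundcheck after compaction ✓
(soundcheck, reindex): soundcheck after reindex ✓
(soundcheck, triage): soundcheck after triage ✓
Count: 9.

9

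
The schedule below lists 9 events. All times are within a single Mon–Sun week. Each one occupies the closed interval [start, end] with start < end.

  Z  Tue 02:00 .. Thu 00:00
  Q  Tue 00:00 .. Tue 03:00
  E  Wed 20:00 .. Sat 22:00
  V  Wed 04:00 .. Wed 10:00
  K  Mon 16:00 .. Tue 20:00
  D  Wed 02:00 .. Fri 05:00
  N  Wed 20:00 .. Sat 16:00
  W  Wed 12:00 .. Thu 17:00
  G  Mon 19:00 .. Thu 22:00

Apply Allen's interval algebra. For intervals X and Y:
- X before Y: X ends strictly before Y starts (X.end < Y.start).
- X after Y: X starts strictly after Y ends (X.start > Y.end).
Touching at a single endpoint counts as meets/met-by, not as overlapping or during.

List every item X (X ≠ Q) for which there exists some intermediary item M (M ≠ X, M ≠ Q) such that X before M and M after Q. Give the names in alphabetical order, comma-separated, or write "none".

K, V

Target Q = [Tue 00:00, Tue 03:00].
Intermediaries M with M after Q: D, E, N, V, W.
Via D — items with X before D: K.
Via E — items with X before E: K, V.
Via N — items with X before N: K, V.
Via V — items with X before V: K.
Via W — items with X before W: K, V.
Union: K, V.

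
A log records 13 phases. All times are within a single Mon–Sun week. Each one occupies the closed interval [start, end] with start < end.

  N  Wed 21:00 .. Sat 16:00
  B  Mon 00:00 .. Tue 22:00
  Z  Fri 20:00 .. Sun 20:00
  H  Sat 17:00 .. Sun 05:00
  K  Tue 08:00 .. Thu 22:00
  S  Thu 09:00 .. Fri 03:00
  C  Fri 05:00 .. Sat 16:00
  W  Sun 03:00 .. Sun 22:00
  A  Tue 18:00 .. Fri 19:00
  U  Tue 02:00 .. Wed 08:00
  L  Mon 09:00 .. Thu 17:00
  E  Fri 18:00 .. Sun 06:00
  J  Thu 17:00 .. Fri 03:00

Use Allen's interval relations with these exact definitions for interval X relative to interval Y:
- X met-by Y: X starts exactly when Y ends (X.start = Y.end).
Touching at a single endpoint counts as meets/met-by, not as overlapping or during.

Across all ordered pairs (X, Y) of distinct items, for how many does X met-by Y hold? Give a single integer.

Checking all 156 ordered pairs for relation 'met-by'; matching pairs in alphabetical order:
(J, L): J met-by L ✓
Count: 1.

1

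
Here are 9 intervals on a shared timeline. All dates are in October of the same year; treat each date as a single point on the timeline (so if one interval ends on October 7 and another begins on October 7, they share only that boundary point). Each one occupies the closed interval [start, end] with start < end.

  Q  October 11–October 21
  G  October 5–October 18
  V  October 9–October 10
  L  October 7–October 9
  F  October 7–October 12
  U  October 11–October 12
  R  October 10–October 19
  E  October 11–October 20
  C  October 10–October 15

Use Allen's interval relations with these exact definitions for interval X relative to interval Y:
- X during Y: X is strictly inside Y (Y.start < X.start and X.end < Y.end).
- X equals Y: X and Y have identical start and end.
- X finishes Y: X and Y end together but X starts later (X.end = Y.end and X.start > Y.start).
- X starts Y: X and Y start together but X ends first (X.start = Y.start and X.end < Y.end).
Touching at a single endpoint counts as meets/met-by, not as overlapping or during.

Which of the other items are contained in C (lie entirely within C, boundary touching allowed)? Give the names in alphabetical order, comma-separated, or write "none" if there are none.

Target C = [October 10, October 15].
E [October 11, October 20] → overlapped-by → no.
F [October 7, October 12] → overlaps → no.
G [October 5, October 18] → contains → no.
L [October 7, October 9] → before → no.
Q [October 11, October 21] → overlapped-by → no.
R [October 10, October 19] → started-by → no.
U [October 11, October 12] → during → yes.
V [October 9, October 10] → meets → no.
Result: U.

U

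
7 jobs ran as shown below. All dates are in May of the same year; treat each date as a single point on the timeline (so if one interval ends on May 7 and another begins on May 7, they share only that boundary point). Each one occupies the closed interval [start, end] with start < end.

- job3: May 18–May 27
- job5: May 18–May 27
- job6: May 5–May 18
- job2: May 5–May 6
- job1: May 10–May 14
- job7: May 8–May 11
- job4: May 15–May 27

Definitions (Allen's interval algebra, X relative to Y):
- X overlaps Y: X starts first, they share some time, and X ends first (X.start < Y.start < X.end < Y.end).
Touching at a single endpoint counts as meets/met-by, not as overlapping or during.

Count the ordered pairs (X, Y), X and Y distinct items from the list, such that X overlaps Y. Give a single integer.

Checking all 42 ordered pairs for relation 'overlaps'; matching pairs in alphabetical order:
(job6, job4): job6 overlaps job4 ✓
(job7, job1): job7 overlaps job1 ✓
Count: 2.

2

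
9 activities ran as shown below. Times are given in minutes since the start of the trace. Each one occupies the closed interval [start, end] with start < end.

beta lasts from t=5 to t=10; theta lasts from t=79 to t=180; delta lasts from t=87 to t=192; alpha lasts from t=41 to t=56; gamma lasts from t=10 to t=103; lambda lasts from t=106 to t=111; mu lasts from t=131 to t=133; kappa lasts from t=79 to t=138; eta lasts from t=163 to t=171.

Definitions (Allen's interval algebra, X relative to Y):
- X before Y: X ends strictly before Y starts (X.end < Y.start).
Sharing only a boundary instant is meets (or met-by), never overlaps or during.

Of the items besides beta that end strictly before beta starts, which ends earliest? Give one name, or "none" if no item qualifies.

Target beta = [t=5, t=10].
alpha [t=41, t=56] → after → excluded.
delta [t=87, t=192] → after → excluded.
eta [t=163, t=171] → after → excluded.
gamma [t=10, t=103] → met-by → excluded.
kappa [t=79, t=138] → after → excluded.
lambda [t=106, t=111] → after → excluded.
mu [t=131, t=133] → after → excluded.
theta [t=79, t=180] → after → excluded.
No candidates → none.

none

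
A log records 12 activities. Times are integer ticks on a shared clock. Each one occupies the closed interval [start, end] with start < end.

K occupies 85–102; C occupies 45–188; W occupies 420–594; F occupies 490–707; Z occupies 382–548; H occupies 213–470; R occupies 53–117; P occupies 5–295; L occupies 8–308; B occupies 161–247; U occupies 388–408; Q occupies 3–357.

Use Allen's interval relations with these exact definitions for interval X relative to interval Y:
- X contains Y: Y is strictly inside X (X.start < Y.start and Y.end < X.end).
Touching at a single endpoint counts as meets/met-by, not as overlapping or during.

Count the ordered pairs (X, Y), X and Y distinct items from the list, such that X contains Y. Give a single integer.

19

Checking all 132 ordered pairs for relation 'contains'; matching pairs in alphabetical order:
(C, K): C contains K ✓
(C, R): C contains R ✓
(H, U): H contains U ✓
(L, B): L contains B ✓
(L, C): L contains C ✓
(L, K): L contains K ✓
(L, R): L contains R ✓
(P, B): P contains B ✓
(P, C): P contains C ✓
(P, K): P contains K ✓
(P, R): P contains R ✓
(Q, B): Q contains B ✓
(Q, C): Q contains C ✓
(Q, K): Q contains K ✓
(Q, L): Q contains L ✓
(Q, P): Q contains P ✓
(Q, R): Q contains R ✓
(R, K): R contains K ✓
(Z, U): Z contains U ✓
Count: 19.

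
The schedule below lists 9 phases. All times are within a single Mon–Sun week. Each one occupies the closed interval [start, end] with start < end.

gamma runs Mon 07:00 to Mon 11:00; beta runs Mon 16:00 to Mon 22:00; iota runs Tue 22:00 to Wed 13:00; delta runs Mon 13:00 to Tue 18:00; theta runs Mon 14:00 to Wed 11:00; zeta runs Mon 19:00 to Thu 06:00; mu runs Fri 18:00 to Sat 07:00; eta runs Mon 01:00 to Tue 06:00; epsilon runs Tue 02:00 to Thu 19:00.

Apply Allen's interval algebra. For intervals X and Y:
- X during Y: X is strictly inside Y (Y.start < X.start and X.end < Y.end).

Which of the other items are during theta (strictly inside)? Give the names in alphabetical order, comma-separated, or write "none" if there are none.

Target theta = [Mon 14:00, Wed 11:00].
beta [Mon 16:00, Mon 22:00] → during → yes.
delta [Mon 13:00, Tue 18:00] → overlaps → no.
epsilon [Tue 02:00, Thu 19:00] → overlapped-by → no.
eta [Mon 01:00, Tue 06:00] → overlaps → no.
gamma [Mon 07:00, Mon 11:00] → before → no.
iota [Tue 22:00, Wed 13:00] → overlapped-by → no.
mu [Fri 18:00, Sat 07:00] → after → no.
zeta [Mon 19:00, Thu 06:00] → overlapped-by → no.
Result: beta.

beta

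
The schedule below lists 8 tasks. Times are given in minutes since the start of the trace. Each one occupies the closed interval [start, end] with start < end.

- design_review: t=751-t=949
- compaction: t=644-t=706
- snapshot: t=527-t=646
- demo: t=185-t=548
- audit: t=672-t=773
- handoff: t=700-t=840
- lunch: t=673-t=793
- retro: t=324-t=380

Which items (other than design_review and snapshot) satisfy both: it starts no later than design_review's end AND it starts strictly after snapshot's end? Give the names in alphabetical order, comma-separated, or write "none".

audit, handoff, lunch

Conditions: its start is no later than design_review's end (X.start <= t=949) AND its start is strictly after snapshot's end (X.start > t=646).
audit: start t=672 <= t=949? ✓; start t=672 > t=646? ✓ → yes.
compaction: start t=644 <= t=949? ✓; start t=644 > t=646? ✗ → no.
demo: start t=185 <= t=949? ✓; start t=185 > t=646? ✗ → no.
handoff: start t=700 <= t=949? ✓; start t=700 > t=646? ✓ → yes.
lunch: start t=673 <= t=949? ✓; start t=673 > t=646? ✓ → yes.
retro: start t=324 <= t=949? ✓; start t=324 > t=646? ✗ → no.
Result: audit, handoff, lunch.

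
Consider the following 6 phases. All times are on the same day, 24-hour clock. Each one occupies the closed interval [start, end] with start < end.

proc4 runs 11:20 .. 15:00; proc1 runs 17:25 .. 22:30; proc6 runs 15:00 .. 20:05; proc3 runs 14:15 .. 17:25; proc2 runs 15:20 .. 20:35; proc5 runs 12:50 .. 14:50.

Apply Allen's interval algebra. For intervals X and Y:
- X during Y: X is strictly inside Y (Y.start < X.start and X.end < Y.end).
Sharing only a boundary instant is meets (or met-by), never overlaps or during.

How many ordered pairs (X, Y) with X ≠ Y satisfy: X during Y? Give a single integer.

Checking all 30 ordered pairs for relation 'during'; matching pairs in alphabetical order:
(proc5, proc4): proc5 during proc4 ✓
Count: 1.

1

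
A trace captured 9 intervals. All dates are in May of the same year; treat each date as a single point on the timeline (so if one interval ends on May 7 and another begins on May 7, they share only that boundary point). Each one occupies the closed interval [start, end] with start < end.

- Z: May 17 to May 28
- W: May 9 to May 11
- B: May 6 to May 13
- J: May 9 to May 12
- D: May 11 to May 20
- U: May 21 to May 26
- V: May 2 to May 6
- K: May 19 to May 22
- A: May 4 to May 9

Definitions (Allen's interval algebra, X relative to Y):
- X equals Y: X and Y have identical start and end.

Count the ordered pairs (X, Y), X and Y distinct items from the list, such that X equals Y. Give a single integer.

0

Checking all 72 ordered pairs for relation 'equals'; matching pairs in alphabetical order:
No pair satisfies it.
Count: 0.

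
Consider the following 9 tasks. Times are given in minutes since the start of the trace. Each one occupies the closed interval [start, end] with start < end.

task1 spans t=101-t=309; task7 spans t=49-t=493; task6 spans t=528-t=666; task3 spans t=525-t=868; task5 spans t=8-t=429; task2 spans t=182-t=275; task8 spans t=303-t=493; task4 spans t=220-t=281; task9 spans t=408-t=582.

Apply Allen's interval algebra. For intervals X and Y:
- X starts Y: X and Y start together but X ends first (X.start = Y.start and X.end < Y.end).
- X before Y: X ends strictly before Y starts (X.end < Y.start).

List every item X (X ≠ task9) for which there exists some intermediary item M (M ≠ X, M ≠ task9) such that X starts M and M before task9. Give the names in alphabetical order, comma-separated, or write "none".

Target task9 = [t=408, t=582].
Intermediaries M with M before task9: task1, task2, task4.
Via task1 — items with X starts task1: none.
Via task2 — items with X starts task2: none.
Via task4 — items with X starts task4: none.
Union: none.

none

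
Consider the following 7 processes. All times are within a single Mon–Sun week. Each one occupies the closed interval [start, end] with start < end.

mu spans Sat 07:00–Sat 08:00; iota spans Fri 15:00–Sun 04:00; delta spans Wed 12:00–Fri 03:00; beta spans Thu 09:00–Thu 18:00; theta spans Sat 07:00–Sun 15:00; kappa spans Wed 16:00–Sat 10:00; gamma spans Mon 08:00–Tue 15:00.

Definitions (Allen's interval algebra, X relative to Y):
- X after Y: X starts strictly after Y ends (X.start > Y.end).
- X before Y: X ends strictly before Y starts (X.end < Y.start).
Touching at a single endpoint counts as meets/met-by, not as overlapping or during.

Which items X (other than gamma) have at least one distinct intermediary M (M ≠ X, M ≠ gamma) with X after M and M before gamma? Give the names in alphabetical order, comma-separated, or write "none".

Target gamma = [Mon 08:00, Tue 15:00].
Intermediaries M with M before gamma: none.
Union: none.

none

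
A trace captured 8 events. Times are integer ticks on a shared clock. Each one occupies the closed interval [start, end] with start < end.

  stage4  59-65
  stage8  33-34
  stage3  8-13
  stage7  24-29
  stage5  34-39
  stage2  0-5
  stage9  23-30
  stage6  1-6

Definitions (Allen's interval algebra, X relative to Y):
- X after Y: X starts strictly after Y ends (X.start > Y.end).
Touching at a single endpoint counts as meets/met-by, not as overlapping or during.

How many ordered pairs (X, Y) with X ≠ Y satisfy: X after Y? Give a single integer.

Checking all 56 ordered pairs for relation 'after'; matching pairs in alphabetical order:
(stage3, stage2): stage3 after stage2 ✓
(stage3, stage6): stage3 after stage6 ✓
(stage4, stage2): stage4 after stage2 ✓
(stage4, stage3): stage4 after stage3 ✓
(stage4, stage5): stage4 after stage5 ✓
(stage4, stage6): stage4 after stage6 ✓
(stage4, stage7): stage4 after stage7 ✓
(stage4, stage8): stage4 after stage8 ✓
(stage4, stage9): stage4 after stage9 ✓
(stage5, stage2): stage5 after stage2 ✓
(stage5, stage3): stage5 after stage3 ✓
(stage5, stage6): stage5 after stage6 ✓
(stage5, stage7): stage5 after stage7 ✓
(stage5, stage9): stage5 after stage9 ✓
(stage7, stage2): stage7 after stage2 ✓
(stage7, stage3): stage7 after stage3 ✓
(stage7, stage6): stage7 after stage6 ✓
(stage8, stage2): stage8 after stage2 ✓
(stage8, stage3): stage8 after stage3 ✓
(stage8, stage6): stage8 after stage6 ✓
(stage8, stage7): stage8 after stage7 ✓
(stage8, stage9): stage8 after stage9 ✓
(stage9, stage2): stage9 after stage2 ✓
(stage9, stage3): stage9 after stage3 ✓
... plus 1 further pairs not listed.
Count: 25.

25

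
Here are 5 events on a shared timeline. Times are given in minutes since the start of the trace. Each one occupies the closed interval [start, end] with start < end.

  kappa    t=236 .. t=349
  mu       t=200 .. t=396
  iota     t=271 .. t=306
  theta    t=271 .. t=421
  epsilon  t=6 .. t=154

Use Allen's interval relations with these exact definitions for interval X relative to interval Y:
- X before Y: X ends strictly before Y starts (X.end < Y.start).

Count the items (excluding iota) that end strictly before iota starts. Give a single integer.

Target iota = [t=271, t=306].
epsilon [t=6, t=154] → before → counts.
kappa [t=236, t=349] → contains → no.
mu [t=200, t=396] → contains → no.
theta [t=271, t=421] → started-by → no.
Total: 1.

1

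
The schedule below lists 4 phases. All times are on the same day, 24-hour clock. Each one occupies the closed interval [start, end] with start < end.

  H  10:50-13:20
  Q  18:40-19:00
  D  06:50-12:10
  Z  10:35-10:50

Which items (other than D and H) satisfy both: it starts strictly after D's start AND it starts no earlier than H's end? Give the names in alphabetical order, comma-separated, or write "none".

Conditions: its start is strictly after D's start (X.start > 06:50) AND its start is no earlier than H's end (X.start >= 13:20).
Q: start 18:40 > 06:50? ✓; start 18:40 >= 13:20? ✓ → yes.
Z: start 10:35 > 06:50? ✓; start 10:35 >= 13:20? ✗ → no.
Result: Q.

Q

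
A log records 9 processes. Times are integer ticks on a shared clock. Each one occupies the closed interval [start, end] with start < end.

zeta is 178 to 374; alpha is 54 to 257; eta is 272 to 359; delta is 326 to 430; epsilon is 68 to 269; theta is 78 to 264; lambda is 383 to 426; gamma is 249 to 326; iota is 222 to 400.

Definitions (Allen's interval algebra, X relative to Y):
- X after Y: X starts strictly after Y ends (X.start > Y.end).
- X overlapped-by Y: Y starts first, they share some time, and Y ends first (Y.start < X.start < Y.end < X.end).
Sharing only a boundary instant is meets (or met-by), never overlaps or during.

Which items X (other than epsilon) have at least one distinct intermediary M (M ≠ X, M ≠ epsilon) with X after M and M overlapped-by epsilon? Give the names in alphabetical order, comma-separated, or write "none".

Target epsilon = [68, 269].
Intermediaries M with M overlapped-by epsilon: gamma, iota, zeta.
Via gamma — items with X after gamma: lambda.
Via iota — items with X after iota: none.
Via zeta — items with X after zeta: lambda.
Union: lambda.

lambda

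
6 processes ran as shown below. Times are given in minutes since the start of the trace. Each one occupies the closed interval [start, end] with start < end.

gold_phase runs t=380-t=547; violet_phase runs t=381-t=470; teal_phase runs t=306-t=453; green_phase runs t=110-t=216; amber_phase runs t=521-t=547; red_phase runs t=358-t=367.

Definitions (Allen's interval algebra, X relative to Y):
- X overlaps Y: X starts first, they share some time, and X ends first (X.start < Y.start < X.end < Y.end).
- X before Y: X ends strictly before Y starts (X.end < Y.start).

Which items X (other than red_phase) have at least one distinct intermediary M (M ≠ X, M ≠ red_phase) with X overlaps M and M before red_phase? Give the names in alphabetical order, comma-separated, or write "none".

Target red_phase = [t=358, t=367].
Intermediaries M with M before red_phase: green_phase.
Via green_phase — items with X overlaps green_phase: none.
Union: none.

none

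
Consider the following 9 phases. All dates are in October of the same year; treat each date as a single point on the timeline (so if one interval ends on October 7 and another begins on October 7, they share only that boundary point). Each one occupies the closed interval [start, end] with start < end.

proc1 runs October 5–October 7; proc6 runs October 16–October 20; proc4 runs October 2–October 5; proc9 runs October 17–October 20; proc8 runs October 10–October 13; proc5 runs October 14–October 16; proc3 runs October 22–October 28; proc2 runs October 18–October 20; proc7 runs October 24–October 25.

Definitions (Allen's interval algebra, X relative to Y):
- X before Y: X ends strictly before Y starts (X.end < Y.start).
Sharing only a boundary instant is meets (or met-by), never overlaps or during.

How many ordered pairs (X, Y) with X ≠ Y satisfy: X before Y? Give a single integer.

30

Checking all 72 ordered pairs for relation 'before'; matching pairs in alphabetical order:
(proc1, proc2): proc1 before proc2 ✓
(proc1, proc3): proc1 before proc3 ✓
(proc1, proc5): proc1 before proc5 ✓
(proc1, proc6): proc1 before proc6 ✓
(proc1, proc7): proc1 before proc7 ✓
(proc1, proc8): proc1 before proc8 ✓
(proc1, proc9): proc1 before proc9 ✓
(proc2, proc3): proc2 before proc3 ✓
(proc2, proc7): proc2 before proc7 ✓
(proc4, proc2): proc4 before proc2 ✓
(proc4, proc3): proc4 before proc3 ✓
(proc4, proc5): proc4 before proc5 ✓
(proc4, proc6): proc4 before proc6 ✓
(proc4, proc7): proc4 before proc7 ✓
(proc4, proc8): proc4 before proc8 ✓
(proc4, proc9): proc4 before proc9 ✓
(proc5, proc2): proc5 before proc2 ✓
(proc5, proc3): proc5 before proc3 ✓
(proc5, proc7): proc5 before proc7 ✓
(proc5, proc9): proc5 before proc9 ✓
(proc6, proc3): proc6 before proc3 ✓
(proc6, proc7): proc6 before proc7 ✓
(proc8, proc2): proc8 before proc2 ✓
(proc8, proc3): proc8 before proc3 ✓
... plus 6 further pairs not listed.
Count: 30.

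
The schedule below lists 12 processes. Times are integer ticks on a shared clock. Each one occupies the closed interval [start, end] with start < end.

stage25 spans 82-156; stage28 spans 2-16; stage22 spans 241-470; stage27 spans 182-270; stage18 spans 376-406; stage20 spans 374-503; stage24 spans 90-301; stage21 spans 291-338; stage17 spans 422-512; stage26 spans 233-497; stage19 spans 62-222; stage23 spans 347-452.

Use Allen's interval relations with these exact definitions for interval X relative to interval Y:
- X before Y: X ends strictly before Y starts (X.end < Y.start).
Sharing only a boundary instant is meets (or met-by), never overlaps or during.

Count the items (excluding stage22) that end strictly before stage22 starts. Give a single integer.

3

Target stage22 = [241, 470].
stage17 [422, 512] → overlapped-by → no.
stage18 [376, 406] → during → no.
stage19 [62, 222] → before → counts.
stage20 [374, 503] → overlapped-by → no.
stage21 [291, 338] → during → no.
stage23 [347, 452] → during → no.
stage24 [90, 301] → overlaps → no.
stage25 [82, 156] → before → counts.
stage26 [233, 497] → contains → no.
stage27 [182, 270] → overlaps → no.
stage28 [2, 16] → before → counts.
Total: 3.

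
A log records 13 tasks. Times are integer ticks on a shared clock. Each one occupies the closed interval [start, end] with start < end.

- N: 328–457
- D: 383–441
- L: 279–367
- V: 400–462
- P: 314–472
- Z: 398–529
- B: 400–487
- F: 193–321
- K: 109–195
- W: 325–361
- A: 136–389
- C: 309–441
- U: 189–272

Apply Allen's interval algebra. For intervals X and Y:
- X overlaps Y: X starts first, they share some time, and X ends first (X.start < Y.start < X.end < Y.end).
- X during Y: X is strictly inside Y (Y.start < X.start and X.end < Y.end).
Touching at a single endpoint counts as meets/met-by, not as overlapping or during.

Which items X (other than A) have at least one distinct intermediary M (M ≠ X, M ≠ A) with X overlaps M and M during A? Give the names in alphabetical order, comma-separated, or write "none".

Target A = [136, 389].
Intermediaries M with M during A: F, L, U, W.
Via F — items with X overlaps F: K, U.
Via L — items with X overlaps L: F.
Via U — items with X overlaps U: K.
Via W — items with X overlaps W: none.
Union: F, K, U.

F, K, U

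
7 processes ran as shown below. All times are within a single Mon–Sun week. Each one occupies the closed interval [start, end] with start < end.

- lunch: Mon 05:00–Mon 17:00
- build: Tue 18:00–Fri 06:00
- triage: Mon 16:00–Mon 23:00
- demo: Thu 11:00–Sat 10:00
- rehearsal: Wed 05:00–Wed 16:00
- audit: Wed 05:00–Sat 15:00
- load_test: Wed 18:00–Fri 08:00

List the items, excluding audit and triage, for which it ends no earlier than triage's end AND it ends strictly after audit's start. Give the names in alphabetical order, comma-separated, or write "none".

build, demo, load_test, rehearsal

Conditions: its end is no earlier than triage's end (X.end >= Mon 23:00) AND its end is strictly after audit's start (X.end > Wed 05:00).
build: end Fri 06:00 >= Mon 23:00? ✓; end Fri 06:00 > Wed 05:00? ✓ → yes.
demo: end Sat 10:00 >= Mon 23:00? ✓; end Sat 10:00 > Wed 05:00? ✓ → yes.
load_test: end Fri 08:00 >= Mon 23:00? ✓; end Fri 08:00 > Wed 05:00? ✓ → yes.
lunch: end Mon 17:00 >= Mon 23:00? ✗; end Mon 17:00 > Wed 05:00? ✗ → no.
rehearsal: end Wed 16:00 >= Mon 23:00? ✓; end Wed 16:00 > Wed 05:00? ✓ → yes.
Result: build, demo, load_test, rehearsal.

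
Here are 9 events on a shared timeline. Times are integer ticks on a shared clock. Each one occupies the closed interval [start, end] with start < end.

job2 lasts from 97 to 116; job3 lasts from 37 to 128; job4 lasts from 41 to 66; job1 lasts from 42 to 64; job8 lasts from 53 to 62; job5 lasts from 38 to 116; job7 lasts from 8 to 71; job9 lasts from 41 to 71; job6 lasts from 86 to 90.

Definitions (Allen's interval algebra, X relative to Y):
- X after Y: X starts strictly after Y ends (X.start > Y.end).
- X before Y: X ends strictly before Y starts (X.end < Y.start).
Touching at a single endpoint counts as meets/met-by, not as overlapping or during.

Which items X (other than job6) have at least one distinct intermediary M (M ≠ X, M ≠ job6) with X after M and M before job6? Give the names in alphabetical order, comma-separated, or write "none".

Target job6 = [86, 90].
Intermediaries M with M before job6: job1, job4, job7, job8, job9.
Via job1 — items with X after job1: job2.
Via job4 — items with X after job4: job2.
Via job7 — items with X after job7: job2.
Via job8 — items with X after job8: job2.
Via job9 — items with X after job9: job2.
Union: job2.

job2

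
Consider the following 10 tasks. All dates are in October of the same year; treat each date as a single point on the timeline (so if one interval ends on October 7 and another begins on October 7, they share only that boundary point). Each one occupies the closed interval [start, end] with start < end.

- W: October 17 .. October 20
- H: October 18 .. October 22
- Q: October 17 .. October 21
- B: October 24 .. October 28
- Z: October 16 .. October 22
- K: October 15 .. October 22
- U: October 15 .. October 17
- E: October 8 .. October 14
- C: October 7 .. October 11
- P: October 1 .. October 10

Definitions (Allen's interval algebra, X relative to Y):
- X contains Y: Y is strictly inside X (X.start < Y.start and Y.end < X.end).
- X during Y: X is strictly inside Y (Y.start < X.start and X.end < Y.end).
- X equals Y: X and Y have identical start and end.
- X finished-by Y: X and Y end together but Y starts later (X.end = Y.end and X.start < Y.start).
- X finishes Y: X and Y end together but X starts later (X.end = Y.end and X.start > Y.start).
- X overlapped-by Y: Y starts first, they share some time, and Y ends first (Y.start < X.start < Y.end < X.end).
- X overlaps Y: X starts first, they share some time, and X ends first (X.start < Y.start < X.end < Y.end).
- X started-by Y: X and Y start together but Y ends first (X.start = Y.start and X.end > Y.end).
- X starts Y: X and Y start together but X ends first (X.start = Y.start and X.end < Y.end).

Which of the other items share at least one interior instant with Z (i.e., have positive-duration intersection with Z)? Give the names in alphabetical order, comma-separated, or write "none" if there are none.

Target Z = [October 16, October 22].
B [October 24, October 28] → after → no.
C [October 7, October 11] → before → no.
E [October 8, October 14] → before → no.
H [October 18, October 22] → finishes → yes.
K [October 15, October 22] → finished-by → yes.
P [October 1, October 10] → before → no.
Q [October 17, October 21] → during → yes.
U [October 15, October 17] → overlaps → yes.
W [October 17, October 20] → during → yes.
Result: H, K, Q, U, W.

H, K, Q, U, W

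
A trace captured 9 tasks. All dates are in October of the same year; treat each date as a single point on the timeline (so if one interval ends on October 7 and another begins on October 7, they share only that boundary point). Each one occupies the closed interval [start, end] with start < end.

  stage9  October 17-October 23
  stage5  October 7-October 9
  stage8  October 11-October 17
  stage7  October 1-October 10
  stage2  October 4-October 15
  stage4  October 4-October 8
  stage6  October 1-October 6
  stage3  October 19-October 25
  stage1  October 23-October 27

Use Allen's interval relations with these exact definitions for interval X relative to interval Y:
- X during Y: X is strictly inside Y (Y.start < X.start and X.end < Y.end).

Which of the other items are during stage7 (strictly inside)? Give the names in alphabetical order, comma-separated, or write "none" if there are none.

stage4, stage5

Target stage7 = [October 1, October 10].
stage1 [October 23, October 27] → after → no.
stage2 [October 4, October 15] → overlapped-by → no.
stage3 [October 19, October 25] → after → no.
stage4 [October 4, October 8] → during → yes.
stage5 [October 7, October 9] → during → yes.
stage6 [October 1, October 6] → starts → no.
stage8 [October 11, October 17] → after → no.
stage9 [October 17, October 23] → after → no.
Result: stage4, stage5.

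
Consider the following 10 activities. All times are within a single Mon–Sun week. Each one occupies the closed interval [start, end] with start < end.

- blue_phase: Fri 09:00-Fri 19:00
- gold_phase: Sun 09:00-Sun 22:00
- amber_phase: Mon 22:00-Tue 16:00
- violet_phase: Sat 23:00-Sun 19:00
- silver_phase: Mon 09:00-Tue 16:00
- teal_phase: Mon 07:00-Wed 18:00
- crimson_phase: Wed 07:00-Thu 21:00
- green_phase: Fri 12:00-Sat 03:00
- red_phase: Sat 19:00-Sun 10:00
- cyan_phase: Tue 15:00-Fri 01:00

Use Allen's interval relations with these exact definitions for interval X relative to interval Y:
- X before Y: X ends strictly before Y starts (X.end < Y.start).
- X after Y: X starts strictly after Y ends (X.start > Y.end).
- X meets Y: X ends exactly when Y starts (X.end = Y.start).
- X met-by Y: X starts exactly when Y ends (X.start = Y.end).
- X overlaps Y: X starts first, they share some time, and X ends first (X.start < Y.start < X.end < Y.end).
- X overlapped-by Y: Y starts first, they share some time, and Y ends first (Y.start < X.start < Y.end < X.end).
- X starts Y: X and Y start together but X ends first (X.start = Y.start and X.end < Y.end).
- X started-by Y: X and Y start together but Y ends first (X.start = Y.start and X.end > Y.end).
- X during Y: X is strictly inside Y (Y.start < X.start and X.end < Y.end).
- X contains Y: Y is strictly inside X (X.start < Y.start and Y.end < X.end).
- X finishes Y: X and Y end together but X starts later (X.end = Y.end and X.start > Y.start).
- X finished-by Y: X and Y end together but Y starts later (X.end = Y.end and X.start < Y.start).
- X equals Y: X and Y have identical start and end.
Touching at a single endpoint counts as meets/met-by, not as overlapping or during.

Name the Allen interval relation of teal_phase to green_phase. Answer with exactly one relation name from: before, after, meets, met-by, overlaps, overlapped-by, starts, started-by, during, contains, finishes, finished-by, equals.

before

teal_phase = [Mon 07:00, Wed 18:00]; green_phase = [Fri 12:00, Sat 03:00].
Compare endpoints: teal_phase.start < green_phase.start, teal_phase.start < green_phase.end, teal_phase.end < green_phase.start, teal_phase.end < green_phase.end.
That pattern is 'before'.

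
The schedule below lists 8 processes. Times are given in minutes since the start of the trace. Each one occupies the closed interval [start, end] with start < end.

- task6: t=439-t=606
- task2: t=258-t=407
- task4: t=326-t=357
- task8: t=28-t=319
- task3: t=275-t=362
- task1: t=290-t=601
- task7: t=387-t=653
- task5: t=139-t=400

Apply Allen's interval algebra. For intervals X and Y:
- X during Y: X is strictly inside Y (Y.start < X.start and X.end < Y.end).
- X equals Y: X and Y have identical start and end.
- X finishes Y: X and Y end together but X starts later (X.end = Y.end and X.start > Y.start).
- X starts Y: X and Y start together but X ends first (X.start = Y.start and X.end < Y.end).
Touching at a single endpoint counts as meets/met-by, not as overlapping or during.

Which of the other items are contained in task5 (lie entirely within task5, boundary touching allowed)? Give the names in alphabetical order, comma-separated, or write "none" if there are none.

task3, task4

Target task5 = [t=139, t=400].
task1 [t=290, t=601] → overlapped-by → no.
task2 [t=258, t=407] → overlapped-by → no.
task3 [t=275, t=362] → during → yes.
task4 [t=326, t=357] → during → yes.
task6 [t=439, t=606] → after → no.
task7 [t=387, t=653] → overlapped-by → no.
task8 [t=28, t=319] → overlaps → no.
Result: task3, task4.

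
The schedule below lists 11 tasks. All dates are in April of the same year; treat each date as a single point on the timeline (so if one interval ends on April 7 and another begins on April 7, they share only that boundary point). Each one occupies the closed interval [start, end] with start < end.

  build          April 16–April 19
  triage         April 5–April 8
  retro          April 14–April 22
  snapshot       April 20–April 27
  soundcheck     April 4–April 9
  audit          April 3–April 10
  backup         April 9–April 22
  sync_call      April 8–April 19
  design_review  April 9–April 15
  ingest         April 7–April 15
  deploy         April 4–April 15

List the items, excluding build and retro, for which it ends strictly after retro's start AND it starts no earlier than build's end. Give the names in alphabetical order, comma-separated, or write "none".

Conditions: its end is strictly after retro's start (X.end > April 14) AND its start is no earlier than build's end (X.start >= April 19).
audit: end April 10 > April 14? ✗; start April 3 >= April 19? ✗ → no.
backup: end April 22 > April 14? ✓; start April 9 >= April 19? ✗ → no.
deploy: end April 15 > April 14? ✓; start April 4 >= April 19? ✗ → no.
design_review: end April 15 > April 14? ✓; start April 9 >= April 19? ✗ → no.
ingest: end April 15 > April 14? ✓; start April 7 >= April 19? ✗ → no.
snapshot: end April 27 > April 14? ✓; start April 20 >= April 19? ✓ → yes.
soundcheck: end April 9 > April 14? ✗; start April 4 >= April 19? ✗ → no.
sync_call: end April 19 > April 14? ✓; start April 8 >= April 19? ✗ → no.
triage: end April 8 > April 14? ✗; start April 5 >= April 19? ✗ → no.
Result: snapshot.

snapshot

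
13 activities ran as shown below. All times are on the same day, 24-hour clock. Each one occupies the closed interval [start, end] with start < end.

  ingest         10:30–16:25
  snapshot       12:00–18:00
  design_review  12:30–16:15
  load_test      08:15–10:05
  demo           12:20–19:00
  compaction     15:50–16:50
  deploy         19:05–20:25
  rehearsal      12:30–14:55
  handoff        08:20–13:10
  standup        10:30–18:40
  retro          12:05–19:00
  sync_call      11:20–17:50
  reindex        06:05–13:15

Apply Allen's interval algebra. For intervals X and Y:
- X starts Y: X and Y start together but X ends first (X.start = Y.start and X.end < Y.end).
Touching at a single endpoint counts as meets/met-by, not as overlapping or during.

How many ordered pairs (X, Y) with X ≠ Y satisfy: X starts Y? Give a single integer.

2

Checking all 156 ordered pairs for relation 'starts'; matching pairs in alphabetical order:
(ingest, standup): ingest starts standup ✓
(rehearsal, design_review): rehearsal starts design_review ✓
Count: 2.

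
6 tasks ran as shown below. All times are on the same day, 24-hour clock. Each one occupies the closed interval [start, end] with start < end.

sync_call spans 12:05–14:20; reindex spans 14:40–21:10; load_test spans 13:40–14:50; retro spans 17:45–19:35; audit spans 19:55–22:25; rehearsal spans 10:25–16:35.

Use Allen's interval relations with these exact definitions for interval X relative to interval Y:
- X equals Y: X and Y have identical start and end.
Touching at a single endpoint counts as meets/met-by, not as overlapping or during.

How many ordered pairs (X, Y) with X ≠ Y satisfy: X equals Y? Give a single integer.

Checking all 30 ordered pairs for relation 'equals'; matching pairs in alphabetical order:
No pair satisfies it.
Count: 0.

0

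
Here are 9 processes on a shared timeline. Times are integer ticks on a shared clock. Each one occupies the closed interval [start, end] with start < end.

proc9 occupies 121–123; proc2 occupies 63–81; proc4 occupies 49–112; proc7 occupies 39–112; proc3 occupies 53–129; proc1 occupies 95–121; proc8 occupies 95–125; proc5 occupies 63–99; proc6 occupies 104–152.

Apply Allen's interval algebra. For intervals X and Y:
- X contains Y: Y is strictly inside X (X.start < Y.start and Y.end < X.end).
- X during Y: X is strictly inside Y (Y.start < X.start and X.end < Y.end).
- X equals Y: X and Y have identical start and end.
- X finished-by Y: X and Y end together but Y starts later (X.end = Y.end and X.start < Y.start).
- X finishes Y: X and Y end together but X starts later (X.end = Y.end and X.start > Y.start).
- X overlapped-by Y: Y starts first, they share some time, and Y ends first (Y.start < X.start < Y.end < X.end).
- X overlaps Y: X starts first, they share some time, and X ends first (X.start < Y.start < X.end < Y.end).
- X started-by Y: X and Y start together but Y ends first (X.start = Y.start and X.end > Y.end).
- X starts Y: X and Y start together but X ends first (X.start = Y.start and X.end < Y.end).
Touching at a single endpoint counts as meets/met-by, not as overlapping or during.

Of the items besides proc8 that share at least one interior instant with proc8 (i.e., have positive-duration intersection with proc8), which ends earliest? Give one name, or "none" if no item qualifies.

proc5

Target proc8 = [95, 125].
proc1 [95, 121] → starts → candidate.
proc2 [63, 81] → before → excluded.
proc3 [53, 129] → contains → candidate.
proc4 [49, 112] → overlaps → candidate.
proc5 [63, 99] → overlaps → candidate.
proc6 [104, 152] → overlapped-by → candidate.
proc7 [39, 112] → overlaps → candidate.
proc9 [121, 123] → during → candidate.
Among candidates, earliest end is 99 → proc5.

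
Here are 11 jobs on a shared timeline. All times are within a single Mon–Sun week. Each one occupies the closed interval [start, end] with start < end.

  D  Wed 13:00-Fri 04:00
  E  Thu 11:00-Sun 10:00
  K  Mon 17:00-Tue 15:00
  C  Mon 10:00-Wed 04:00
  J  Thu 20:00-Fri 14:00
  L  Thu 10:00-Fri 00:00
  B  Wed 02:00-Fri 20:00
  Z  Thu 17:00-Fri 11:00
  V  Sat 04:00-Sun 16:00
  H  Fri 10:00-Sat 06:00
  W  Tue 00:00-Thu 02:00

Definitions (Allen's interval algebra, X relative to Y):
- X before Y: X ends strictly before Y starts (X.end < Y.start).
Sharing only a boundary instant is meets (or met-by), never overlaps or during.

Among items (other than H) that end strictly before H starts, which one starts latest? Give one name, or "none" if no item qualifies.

Target H = [Fri 10:00, Sat 06:00].
B [Wed 02:00, Fri 20:00] → overlaps → excluded.
C [Mon 10:00, Wed 04:00] → before → candidate.
D [Wed 13:00, Fri 04:00] → before → candidate.
E [Thu 11:00, Sun 10:00] → contains → excluded.
J [Thu 20:00, Fri 14:00] → overlaps → excluded.
K [Mon 17:00, Tue 15:00] → before → candidate.
L [Thu 10:00, Fri 00:00] → before → candidate.
V [Sat 04:00, Sun 16:00] → overlapped-by → excluded.
W [Tue 00:00, Thu 02:00] → before → candidate.
Z [Thu 17:00, Fri 11:00] → overlaps → excluded.
Among candidates, latest start is Thu 10:00 → L.

L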